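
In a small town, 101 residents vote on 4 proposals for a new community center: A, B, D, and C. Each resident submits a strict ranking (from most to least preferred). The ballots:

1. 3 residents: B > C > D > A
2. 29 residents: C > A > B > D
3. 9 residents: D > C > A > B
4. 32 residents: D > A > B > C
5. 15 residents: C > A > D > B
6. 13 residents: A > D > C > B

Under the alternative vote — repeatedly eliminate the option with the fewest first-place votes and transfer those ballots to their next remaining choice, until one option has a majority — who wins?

D

Round 1: A 13, B 3, D 41, C 44. Eliminate B.
Round 2: A 13, D 41, C 47. Eliminate A.
Round 3: D 54, C 47. D has a majority.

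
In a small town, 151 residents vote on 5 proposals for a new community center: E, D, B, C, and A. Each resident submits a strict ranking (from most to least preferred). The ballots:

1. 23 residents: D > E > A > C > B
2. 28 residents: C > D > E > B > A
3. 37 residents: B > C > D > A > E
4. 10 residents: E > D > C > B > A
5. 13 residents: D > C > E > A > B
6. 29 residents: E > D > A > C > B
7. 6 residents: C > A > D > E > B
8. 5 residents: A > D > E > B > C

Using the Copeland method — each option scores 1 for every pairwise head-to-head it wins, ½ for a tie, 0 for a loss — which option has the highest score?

D

E: beats B and A; loses to D and C → score 2.
D: beats E, B, C, and A → score 4.
B: loses to E, D, C, and A → score 0.
C: beats E, B, and A; loses to D → score 3.
A: beats B; loses to E, D, and C → score 1.
D has the best pairwise record.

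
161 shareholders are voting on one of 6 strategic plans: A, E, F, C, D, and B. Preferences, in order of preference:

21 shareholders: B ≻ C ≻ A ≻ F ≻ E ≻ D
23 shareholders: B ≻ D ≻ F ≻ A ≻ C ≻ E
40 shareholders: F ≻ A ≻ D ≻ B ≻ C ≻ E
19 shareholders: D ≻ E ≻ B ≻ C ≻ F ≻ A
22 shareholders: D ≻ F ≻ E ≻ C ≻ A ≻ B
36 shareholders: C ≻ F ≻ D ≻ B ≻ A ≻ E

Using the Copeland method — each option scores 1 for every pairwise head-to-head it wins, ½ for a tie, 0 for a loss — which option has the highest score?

F

A: beats E; loses to F, C, D, and B → score 1.
E: loses to A, F, C, D, and B → score 0.
F: beats A, E, C, D, and B → score 5.
C: beats A and E; loses to F, D, and B → score 2.
D: beats A, E, C, and B; loses to F → score 4.
B: beats A, E, and C; loses to F and D → score 3.
F has the best pairwise record.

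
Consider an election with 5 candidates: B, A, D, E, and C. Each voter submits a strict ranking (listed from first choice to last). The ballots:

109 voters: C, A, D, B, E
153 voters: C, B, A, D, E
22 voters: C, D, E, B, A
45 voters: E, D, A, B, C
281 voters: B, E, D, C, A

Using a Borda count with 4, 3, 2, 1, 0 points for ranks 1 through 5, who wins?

B

B: 109·1 + 153·3 + 22·1 + 45·1 + 281·4 = 1759
A: 109·3 + 153·2 + 22·0 + 45·2 + 281·0 = 723
D: 109·2 + 153·1 + 22·3 + 45·3 + 281·2 = 1134
E: 109·0 + 153·0 + 22·2 + 45·4 + 281·3 = 1067
C: 109·4 + 153·4 + 22·4 + 45·0 + 281·1 = 1417
B has the highest Borda score (1759).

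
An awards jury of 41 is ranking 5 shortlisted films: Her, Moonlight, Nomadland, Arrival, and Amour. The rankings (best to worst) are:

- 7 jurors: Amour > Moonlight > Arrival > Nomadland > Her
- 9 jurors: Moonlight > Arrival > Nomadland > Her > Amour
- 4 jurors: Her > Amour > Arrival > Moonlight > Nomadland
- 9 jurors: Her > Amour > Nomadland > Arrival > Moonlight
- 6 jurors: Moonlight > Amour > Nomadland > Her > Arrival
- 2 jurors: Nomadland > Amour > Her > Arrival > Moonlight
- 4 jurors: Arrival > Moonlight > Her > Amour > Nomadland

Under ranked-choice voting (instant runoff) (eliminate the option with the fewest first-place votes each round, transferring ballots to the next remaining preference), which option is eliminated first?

Round 1: Her 13, Moonlight 15, Nomadland 2, Arrival 4, Amour 7. Eliminate Nomadland.

Nomadland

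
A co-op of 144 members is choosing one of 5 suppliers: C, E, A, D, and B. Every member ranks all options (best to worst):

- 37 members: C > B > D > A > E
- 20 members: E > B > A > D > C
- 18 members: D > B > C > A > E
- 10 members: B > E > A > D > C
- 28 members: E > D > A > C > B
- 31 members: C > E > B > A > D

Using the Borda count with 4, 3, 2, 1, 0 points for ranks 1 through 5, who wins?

C: 37·4 + 20·0 + 18·2 + 10·0 + 28·1 + 31·4 = 336
E: 37·0 + 20·4 + 18·0 + 10·3 + 28·4 + 31·3 = 315
A: 37·1 + 20·2 + 18·1 + 10·2 + 28·2 + 31·1 = 202
D: 37·2 + 20·1 + 18·4 + 10·1 + 28·3 + 31·0 = 260
B: 37·3 + 20·3 + 18·3 + 10·4 + 28·0 + 31·2 = 327
C has the highest Borda score (336).

C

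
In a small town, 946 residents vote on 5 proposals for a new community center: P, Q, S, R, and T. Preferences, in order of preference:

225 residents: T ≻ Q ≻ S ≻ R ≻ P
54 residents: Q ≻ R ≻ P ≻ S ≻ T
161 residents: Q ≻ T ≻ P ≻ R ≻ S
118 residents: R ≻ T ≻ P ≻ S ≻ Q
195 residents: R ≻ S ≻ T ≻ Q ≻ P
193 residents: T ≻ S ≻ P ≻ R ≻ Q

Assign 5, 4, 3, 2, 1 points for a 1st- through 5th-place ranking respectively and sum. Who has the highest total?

T

P: 225·1 + 54·3 + 161·3 + 118·3 + 195·1 + 193·3 = 1998
Q: 225·4 + 54·5 + 161·5 + 118·1 + 195·2 + 193·1 = 2676
S: 225·3 + 54·2 + 161·1 + 118·2 + 195·4 + 193·4 = 2732
R: 225·2 + 54·4 + 161·2 + 118·5 + 195·5 + 193·2 = 2939
T: 225·5 + 54·1 + 161·4 + 118·4 + 195·3 + 193·5 = 3845
T has the highest Borda score (3845).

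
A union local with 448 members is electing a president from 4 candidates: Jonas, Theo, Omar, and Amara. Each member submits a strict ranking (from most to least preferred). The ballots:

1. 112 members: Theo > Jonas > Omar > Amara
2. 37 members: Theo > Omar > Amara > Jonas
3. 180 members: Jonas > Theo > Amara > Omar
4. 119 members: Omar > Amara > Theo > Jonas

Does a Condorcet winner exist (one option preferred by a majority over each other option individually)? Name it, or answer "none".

Theo vs Jonas: 268–180 for Theo.
Theo vs Omar: 329–119 for Theo.
Theo vs Amara: 329–119 for Theo.
Theo beats every other option head-to-head.

Theo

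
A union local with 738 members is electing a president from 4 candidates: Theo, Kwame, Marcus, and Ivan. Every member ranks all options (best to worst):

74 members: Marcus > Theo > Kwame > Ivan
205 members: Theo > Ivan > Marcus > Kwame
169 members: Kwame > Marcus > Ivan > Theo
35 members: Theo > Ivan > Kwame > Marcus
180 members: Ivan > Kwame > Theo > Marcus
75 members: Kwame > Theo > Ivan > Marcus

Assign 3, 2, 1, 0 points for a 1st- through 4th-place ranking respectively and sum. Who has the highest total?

Ivan

Theo: 74·2 + 205·3 + 169·0 + 35·3 + 180·1 + 75·2 = 1198
Kwame: 74·1 + 205·0 + 169·3 + 35·1 + 180·2 + 75·3 = 1201
Marcus: 74·3 + 205·1 + 169·2 + 35·0 + 180·0 + 75·0 = 765
Ivan: 74·0 + 205·2 + 169·1 + 35·2 + 180·3 + 75·1 = 1264
Ivan has the highest Borda score (1264).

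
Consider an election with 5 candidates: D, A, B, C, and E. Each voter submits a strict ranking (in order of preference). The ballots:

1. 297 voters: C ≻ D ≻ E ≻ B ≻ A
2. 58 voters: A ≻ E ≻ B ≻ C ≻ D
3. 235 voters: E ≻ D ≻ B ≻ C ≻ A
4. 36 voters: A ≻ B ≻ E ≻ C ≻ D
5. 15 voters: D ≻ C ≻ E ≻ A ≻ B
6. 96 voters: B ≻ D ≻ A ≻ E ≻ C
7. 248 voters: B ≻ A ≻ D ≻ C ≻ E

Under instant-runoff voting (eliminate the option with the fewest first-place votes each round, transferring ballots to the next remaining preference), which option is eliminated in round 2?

Round 1: D 15, A 94, B 344, C 297, E 235. Eliminate D.
Round 2: A 94, B 344, C 312, E 235. Eliminate A.

A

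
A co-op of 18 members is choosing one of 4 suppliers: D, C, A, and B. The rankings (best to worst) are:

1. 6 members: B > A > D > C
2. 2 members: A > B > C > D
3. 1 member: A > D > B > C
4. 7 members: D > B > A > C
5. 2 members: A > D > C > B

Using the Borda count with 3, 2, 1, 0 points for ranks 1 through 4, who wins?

B

D: 6·1 + 2·0 + 1·2 + 7·3 + 2·2 = 33
C: 6·0 + 2·1 + 1·0 + 7·0 + 2·1 = 4
A: 6·2 + 2·3 + 1·3 + 7·1 + 2·3 = 34
B: 6·3 + 2·2 + 1·1 + 7·2 + 2·0 = 37
B has the highest Borda score (37).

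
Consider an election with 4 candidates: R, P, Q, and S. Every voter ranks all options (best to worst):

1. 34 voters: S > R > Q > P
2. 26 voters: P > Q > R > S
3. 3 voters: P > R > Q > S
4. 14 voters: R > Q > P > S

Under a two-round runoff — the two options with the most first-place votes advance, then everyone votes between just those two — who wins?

P

Round 1 first-place votes: R 14, P 29, Q 0, S 34.
S and P advance.
Runoff: S is preferred to P by 34 voters; P by 43.
P wins the runoff.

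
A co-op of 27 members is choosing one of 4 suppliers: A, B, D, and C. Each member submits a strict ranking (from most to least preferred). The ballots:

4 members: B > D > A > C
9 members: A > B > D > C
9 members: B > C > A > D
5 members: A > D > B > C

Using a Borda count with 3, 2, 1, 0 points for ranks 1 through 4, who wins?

A: 4·1 + 9·3 + 9·1 + 5·3 = 55
B: 4·3 + 9·2 + 9·3 + 5·1 = 62
D: 4·2 + 9·1 + 9·0 + 5·2 = 27
C: 4·0 + 9·0 + 9·2 + 5·0 = 18
B has the highest Borda score (62).

B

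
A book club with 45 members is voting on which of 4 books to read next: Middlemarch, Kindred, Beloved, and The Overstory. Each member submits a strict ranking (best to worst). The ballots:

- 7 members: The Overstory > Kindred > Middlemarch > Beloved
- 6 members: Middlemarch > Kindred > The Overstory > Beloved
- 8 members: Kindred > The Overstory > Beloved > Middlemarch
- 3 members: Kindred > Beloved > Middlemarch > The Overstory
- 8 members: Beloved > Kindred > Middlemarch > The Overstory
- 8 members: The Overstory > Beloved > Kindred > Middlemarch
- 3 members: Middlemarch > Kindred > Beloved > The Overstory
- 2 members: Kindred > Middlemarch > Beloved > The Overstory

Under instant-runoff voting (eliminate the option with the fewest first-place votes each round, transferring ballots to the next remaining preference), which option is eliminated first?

Beloved

Round 1: Middlemarch 9, Kindred 13, Beloved 8, The Overstory 15. Eliminate Beloved.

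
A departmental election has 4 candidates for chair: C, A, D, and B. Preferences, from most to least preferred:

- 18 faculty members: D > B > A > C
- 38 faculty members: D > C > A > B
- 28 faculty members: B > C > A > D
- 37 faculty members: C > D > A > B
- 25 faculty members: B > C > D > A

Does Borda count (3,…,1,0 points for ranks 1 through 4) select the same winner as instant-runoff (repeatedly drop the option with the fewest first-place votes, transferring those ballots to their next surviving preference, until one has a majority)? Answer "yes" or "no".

Borda — scores: C 293, A 121, D 267, B 195. Winner: C.
Instant-runoff — R1 C 37, A 0, D 56, B 53 (A out); R2 C 37, D 56, B 53 (C out); R3 D 93, B 53 (D winner). Winner: D.
The two methods disagree.

no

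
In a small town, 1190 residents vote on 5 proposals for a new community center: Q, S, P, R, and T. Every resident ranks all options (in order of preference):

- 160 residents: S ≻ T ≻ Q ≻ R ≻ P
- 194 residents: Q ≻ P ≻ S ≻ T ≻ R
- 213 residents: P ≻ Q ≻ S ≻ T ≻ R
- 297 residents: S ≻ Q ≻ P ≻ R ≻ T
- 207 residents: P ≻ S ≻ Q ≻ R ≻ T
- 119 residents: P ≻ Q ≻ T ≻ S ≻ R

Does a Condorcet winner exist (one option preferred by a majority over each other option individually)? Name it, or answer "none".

none

Checking pairwise contests:
S beats Q 664–526.
P beats S 733–457.
Q beats P 651–539.
Q beats R 1190–0.
Q beats T 1030–160.
Every option loses at least one head-to-head, so there is no Condorcet winner.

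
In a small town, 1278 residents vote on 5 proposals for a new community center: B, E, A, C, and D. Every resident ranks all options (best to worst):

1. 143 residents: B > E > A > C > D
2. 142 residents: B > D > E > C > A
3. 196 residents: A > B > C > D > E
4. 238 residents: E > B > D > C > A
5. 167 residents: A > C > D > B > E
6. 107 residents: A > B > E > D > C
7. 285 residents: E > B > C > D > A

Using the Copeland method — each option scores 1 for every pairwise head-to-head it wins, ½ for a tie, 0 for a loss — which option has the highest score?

B: beats E, A, C, and D → score 4.
E: beats A, C, and D; loses to B → score 3.
A: loses to B, E, C, and D → score 0.
C: beats A and D; loses to B and E → score 2.
D: beats A; loses to B, E, and C → score 1.
B has the best pairwise record.

B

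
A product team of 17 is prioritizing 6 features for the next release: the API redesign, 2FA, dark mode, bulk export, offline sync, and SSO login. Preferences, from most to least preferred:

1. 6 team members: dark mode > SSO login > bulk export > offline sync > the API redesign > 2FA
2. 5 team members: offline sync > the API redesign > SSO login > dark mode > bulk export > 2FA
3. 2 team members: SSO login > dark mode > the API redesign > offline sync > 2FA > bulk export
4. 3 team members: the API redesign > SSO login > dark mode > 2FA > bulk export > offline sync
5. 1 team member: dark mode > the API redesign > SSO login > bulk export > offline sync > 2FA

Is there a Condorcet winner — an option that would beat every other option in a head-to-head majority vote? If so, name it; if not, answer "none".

Checking pairwise contests:
dark mode beats the API redesign 9–8.
the API redesign beats 2FA 17–0.
SSO login beats dark mode 10–7.
the API redesign beats bulk export 11–6.
dark mode beats offline sync 12–5.
the API redesign beats SSO login 9–8.
Every option loses at least one head-to-head, so there is no Condorcet winner.

none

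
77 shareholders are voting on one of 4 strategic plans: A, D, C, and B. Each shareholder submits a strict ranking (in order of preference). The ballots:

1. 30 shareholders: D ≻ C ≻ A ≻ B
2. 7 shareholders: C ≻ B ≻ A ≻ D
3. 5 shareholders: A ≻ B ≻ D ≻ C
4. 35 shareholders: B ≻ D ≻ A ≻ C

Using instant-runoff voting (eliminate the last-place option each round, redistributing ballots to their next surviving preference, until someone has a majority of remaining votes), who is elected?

B

Round 1: A 5, D 30, C 7, B 35. Eliminate A.
Round 2: D 30, C 7, B 40. B has a majority.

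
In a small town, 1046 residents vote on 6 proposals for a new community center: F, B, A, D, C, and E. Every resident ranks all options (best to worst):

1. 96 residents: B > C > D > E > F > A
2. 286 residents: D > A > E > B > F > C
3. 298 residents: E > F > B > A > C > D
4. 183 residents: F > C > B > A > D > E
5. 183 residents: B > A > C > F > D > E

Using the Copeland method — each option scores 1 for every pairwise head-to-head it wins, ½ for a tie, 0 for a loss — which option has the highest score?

F: beats A, D, and C; loses to B and E → score 3.
B: beats F, A, D, and C; loses to E → score 4.
A: beats D, C, and E; loses to F and B → score 3.
D: beats E; loses to F, B, A, and C → score 1.
C: beats D; loses to F, B, A, and E → score 1.
E: beats F, B, and C; loses to A and D → score 3.
B has the best pairwise record.

B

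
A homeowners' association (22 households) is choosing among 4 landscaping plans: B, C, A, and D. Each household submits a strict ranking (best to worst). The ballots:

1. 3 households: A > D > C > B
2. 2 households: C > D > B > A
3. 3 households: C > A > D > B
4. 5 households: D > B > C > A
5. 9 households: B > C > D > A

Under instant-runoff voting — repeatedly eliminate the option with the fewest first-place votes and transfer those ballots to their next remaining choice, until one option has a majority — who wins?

D

Round 1: B 9, C 5, A 3, D 5. Eliminate A.
Round 2: B 9, C 5, D 8. Eliminate C.
Round 3: B 9, D 13. D has a majority.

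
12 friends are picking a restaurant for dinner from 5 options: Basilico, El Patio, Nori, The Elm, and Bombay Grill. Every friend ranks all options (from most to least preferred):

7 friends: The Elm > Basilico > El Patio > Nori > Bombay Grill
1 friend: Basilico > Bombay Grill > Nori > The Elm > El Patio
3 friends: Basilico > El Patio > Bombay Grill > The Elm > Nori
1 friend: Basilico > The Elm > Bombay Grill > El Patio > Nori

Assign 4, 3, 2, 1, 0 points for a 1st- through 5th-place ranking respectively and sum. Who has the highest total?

Basilico: 7·3 + 1·4 + 3·4 + 1·4 = 41
El Patio: 7·2 + 1·0 + 3·3 + 1·1 = 24
Nori: 7·1 + 1·2 + 3·0 + 1·0 = 9
The Elm: 7·4 + 1·1 + 3·1 + 1·3 = 35
Bombay Grill: 7·0 + 1·3 + 3·2 + 1·2 = 11
Basilico has the highest Borda score (41).

Basilico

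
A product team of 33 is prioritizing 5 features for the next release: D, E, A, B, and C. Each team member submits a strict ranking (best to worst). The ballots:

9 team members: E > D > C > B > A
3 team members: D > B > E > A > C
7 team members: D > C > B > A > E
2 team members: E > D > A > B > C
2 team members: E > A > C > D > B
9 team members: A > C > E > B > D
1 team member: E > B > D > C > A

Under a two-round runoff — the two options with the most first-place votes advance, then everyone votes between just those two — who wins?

Round 1 first-place votes: D 10, E 14, A 9, B 0, C 0.
E and D advance.
Runoff: E is preferred to D by 23 voters; D by 10.
E wins the runoff.

E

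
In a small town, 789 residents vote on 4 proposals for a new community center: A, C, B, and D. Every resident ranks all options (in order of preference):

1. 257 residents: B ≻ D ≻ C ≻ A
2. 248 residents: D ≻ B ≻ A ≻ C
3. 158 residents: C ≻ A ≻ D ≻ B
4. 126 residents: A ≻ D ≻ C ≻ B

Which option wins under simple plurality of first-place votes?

First-place votes: A 126, C 158, B 257, D 248.
B has the most first-place votes.

B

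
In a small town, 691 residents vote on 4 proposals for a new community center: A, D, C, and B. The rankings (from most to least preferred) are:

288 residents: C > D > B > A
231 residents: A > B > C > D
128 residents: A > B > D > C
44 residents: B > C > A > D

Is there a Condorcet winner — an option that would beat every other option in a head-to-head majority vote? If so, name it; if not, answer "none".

A vs D: 403–288 for A.
A vs C: 359–332 for A.
A vs B: 359–332 for A.
A beats every other option head-to-head.

A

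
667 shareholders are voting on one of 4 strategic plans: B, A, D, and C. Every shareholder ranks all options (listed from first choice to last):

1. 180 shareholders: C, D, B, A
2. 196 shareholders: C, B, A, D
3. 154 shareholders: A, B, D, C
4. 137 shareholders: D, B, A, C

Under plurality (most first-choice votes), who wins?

First-place votes: B 0, A 154, D 137, C 376.
C has the most first-place votes.

C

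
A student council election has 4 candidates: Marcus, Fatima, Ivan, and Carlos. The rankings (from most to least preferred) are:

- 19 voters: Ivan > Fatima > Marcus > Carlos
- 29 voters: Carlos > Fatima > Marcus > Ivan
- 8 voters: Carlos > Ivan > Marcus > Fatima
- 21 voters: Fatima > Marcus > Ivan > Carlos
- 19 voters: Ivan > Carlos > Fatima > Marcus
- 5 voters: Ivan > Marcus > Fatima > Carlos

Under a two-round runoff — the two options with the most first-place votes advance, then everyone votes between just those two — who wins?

Ivan

Round 1 first-place votes: Marcus 0, Fatima 21, Ivan 43, Carlos 37.
Ivan and Carlos advance.
Runoff: Ivan is preferred to Carlos by 64 voters; Carlos by 37.
Ivan wins the runoff.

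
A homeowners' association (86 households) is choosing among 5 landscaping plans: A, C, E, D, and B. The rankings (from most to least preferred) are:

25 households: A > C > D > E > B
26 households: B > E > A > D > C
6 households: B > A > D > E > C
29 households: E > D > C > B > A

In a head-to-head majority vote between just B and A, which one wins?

B

Voters preferring B to A: 61; preferring A to B: 25.
B wins the head-to-head.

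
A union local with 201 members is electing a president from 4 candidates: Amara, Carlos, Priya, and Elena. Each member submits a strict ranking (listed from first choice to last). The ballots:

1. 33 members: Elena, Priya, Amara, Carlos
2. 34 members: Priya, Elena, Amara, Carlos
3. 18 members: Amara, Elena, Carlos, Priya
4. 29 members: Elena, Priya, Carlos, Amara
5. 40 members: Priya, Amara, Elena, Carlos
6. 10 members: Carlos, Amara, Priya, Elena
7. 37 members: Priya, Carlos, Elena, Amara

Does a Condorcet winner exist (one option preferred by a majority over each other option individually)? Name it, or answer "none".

Priya

Priya vs Amara: 173–28 for Priya.
Priya vs Carlos: 173–28 for Priya.
Priya vs Elena: 121–80 for Priya.
Priya beats every other option head-to-head.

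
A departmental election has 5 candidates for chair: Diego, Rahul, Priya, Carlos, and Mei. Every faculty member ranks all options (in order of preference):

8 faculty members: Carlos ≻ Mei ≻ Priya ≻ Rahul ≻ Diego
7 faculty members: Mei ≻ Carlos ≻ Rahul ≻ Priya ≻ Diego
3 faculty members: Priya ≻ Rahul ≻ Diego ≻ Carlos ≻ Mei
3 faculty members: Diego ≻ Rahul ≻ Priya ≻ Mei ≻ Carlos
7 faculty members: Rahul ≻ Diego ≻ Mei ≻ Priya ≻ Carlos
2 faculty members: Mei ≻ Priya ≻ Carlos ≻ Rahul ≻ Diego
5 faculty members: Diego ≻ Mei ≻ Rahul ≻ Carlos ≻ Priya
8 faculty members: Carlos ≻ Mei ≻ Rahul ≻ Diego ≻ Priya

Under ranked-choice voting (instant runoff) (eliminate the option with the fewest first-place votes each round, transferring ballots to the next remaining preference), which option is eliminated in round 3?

Round 1: Diego 8, Rahul 7, Priya 3, Carlos 16, Mei 9. Eliminate Priya.
Round 2: Diego 8, Rahul 10, Carlos 16, Mei 9. Eliminate Diego.
Round 3: Rahul 13, Carlos 16, Mei 14. Eliminate Rahul.

Rahul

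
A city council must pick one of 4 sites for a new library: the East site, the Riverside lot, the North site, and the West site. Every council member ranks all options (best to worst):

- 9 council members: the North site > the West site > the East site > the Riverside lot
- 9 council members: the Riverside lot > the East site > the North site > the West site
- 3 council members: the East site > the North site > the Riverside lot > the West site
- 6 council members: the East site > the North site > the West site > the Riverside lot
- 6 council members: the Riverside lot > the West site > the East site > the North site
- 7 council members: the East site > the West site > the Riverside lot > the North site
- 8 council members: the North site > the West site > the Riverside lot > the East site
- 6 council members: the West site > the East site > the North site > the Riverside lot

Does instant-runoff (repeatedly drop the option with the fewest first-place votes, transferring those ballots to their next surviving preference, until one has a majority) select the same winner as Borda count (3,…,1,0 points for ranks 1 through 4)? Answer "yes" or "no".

Instant-runoff — R1 the East site 16, the Riverside lot 15, the North site 17, the West site 6 (the West site out); R2 the East site 22, the Riverside lot 15, the North site 17 (the Riverside lot out); R3 the East site 37, the North site 17 (the East site winner). Winner: the East site.
Borda — scores: the East site 93, the Riverside lot 63, the North site 84, the West site 84. Winner: the East site.
The two methods agree.

yes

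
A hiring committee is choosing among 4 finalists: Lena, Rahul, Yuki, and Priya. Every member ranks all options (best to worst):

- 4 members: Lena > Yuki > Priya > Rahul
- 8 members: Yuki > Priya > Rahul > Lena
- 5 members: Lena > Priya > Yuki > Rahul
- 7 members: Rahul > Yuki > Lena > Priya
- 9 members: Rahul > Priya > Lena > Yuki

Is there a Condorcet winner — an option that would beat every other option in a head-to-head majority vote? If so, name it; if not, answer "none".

Checking pairwise contests:
Rahul beats Lena 24–9.
Yuki beats Rahul 17–16.
Lena beats Yuki 18–15.
Yuki beats Priya 19–14.
Every option loses at least one head-to-head, so there is no Condorcet winner.

none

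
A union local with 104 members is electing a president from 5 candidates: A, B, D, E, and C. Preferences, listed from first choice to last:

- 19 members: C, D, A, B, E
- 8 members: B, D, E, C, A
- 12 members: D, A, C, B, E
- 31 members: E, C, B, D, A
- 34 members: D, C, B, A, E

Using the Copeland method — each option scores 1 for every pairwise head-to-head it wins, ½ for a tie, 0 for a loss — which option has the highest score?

A: beats E; loses to B, D, and C → score 1.
B: beats A and E; loses to D and C → score 2.
D: beats A, B, E, and C → score 4.
E: loses to A, B, D, and C → score 0.
C: beats A, B, and E; loses to D → score 3.
D has the best pairwise record.

D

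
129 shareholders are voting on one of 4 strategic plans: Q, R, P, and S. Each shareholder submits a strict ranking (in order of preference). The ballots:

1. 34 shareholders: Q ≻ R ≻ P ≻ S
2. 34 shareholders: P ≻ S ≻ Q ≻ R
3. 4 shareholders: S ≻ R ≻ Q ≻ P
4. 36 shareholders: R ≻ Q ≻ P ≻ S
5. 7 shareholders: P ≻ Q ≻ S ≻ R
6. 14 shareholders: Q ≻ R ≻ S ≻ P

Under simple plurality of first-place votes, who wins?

Q

First-place votes: Q 48, R 36, P 41, S 4.
Q has the most first-place votes.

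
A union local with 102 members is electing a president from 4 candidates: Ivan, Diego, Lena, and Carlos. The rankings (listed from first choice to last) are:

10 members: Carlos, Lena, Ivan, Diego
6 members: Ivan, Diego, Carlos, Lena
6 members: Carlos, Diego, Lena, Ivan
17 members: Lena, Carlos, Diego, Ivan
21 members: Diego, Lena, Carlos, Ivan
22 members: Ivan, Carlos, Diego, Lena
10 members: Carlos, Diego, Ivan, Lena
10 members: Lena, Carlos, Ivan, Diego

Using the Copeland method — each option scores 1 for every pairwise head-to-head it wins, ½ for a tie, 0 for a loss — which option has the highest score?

Carlos

Ivan: loses to Diego, Lena, and Carlos → score 0.
Diego: beats Ivan and Lena; loses to Carlos → score 2.
Lena: beats Ivan; loses to Diego and Carlos → score 1.
Carlos: beats Ivan, Diego, and Lena → score 3.
Carlos has the best pairwise record.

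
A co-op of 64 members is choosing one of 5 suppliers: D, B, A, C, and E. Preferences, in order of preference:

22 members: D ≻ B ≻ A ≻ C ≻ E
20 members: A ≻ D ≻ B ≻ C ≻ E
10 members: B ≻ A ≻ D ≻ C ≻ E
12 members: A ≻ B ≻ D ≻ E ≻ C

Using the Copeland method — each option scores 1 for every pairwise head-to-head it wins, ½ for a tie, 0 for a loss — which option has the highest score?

A

D: beats B, C, and E; loses to A → score 3.
B: beats C and E; ties A; loses to D → score 2.5.
A: beats D, C, and E; ties B → score 3.5.
C: beats E; loses to D, B, and A → score 1.
E: loses to D, B, A, and C → score 0.
A has the best pairwise record.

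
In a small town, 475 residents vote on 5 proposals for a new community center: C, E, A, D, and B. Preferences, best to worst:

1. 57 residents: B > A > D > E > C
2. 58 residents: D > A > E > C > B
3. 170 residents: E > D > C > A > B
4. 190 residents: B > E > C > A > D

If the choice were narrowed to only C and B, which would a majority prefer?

Voters preferring C to B: 228; preferring B to C: 247.
B wins the head-to-head.

B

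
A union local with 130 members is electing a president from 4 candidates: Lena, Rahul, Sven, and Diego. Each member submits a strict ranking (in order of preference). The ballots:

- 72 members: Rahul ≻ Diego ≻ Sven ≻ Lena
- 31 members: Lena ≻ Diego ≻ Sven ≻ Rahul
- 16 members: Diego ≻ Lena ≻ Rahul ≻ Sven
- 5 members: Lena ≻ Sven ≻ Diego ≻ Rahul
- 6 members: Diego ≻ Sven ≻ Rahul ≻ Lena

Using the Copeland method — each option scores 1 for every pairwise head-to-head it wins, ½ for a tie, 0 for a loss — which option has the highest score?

Lena: loses to Rahul, Sven, and Diego → score 0.
Rahul: beats Lena, Sven, and Diego → score 3.
Sven: beats Lena; loses to Rahul and Diego → score 1.
Diego: beats Lena and Sven; loses to Rahul → score 2.
Rahul has the best pairwise record.

Rahul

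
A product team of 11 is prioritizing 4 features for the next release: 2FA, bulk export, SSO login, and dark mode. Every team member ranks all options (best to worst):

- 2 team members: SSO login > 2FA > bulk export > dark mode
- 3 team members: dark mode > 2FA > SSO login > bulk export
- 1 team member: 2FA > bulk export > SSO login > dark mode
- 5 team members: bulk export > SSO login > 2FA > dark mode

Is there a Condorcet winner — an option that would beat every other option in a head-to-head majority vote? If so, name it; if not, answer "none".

Checking pairwise contests:
SSO login beats 2FA 7–4.
2FA beats bulk export 6–5.
bulk export beats SSO login 6–5.
2FA beats dark mode 8–3.
Every option loses at least one head-to-head, so there is no Condorcet winner.

none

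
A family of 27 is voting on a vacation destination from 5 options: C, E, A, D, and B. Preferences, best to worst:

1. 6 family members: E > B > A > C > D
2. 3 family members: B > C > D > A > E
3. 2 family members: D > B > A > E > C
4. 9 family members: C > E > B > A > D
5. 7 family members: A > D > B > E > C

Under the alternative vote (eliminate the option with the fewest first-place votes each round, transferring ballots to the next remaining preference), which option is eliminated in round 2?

Round 1: C 9, E 6, A 7, D 2, B 3. Eliminate D.
Round 2: C 9, E 6, A 7, B 5. Eliminate B.

B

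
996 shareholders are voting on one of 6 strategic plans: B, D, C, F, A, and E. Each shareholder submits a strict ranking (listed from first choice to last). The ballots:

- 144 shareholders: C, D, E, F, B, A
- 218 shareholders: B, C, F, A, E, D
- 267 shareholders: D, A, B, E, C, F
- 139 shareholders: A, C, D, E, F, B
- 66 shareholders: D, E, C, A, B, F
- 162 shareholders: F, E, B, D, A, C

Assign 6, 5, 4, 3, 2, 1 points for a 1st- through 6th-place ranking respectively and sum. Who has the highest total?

B: 144·2 + 218·6 + 267·4 + 139·1 + 66·2 + 162·4 = 3583
D: 144·5 + 218·1 + 267·6 + 139·4 + 66·6 + 162·3 = 3978
C: 144·6 + 218·5 + 267·2 + 139·5 + 66·4 + 162·1 = 3609
F: 144·3 + 218·4 + 267·1 + 139·2 + 66·1 + 162·6 = 2887
A: 144·1 + 218·3 + 267·5 + 139·6 + 66·3 + 162·2 = 3489
E: 144·4 + 218·2 + 267·3 + 139·3 + 66·5 + 162·5 = 3370
D has the highest Borda score (3978).

D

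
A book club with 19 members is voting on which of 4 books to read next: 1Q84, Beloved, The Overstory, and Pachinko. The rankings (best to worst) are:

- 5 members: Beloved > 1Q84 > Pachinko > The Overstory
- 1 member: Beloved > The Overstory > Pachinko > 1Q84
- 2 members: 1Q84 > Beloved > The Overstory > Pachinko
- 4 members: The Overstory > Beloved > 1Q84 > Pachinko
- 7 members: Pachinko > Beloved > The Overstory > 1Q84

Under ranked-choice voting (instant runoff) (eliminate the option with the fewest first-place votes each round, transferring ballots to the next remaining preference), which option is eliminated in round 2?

The Overstory

Round 1: 1Q84 2, Beloved 6, The Overstory 4, Pachinko 7. Eliminate 1Q84.
Round 2: Beloved 8, The Overstory 4, Pachinko 7. Eliminate The Overstory.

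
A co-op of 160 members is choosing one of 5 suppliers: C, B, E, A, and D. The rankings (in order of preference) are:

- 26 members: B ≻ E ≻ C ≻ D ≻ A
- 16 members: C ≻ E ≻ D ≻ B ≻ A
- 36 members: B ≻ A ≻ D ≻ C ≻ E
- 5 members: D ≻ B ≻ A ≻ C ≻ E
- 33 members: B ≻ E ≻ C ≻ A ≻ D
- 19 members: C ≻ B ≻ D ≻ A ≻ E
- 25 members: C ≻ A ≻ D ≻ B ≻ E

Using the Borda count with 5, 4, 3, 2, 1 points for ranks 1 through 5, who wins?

B

C: 26·3 + 16·5 + 36·2 + 5·2 + 33·3 + 19·5 + 25·5 = 559
B: 26·5 + 16·2 + 36·5 + 5·4 + 33·5 + 19·4 + 25·2 = 653
E: 26·4 + 16·4 + 36·1 + 5·1 + 33·4 + 19·1 + 25·1 = 385
A: 26·1 + 16·1 + 36·4 + 5·3 + 33·2 + 19·2 + 25·4 = 405
D: 26·2 + 16·3 + 36·3 + 5·5 + 33·1 + 19·3 + 25·3 = 398
B has the highest Borda score (653).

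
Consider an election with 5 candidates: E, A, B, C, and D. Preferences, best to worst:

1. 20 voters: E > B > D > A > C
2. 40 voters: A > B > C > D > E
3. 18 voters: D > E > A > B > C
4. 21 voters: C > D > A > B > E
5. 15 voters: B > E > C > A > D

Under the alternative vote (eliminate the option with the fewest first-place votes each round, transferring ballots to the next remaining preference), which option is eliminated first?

B

Round 1: E 20, A 40, B 15, C 21, D 18. Eliminate B.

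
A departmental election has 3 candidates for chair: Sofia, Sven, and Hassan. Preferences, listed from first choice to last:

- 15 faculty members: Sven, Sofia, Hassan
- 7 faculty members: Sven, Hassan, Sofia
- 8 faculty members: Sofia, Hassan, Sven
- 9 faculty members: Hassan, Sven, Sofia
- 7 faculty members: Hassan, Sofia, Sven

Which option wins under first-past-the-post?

Sven

First-place votes: Sofia 8, Sven 22, Hassan 16.
Sven has the most first-place votes.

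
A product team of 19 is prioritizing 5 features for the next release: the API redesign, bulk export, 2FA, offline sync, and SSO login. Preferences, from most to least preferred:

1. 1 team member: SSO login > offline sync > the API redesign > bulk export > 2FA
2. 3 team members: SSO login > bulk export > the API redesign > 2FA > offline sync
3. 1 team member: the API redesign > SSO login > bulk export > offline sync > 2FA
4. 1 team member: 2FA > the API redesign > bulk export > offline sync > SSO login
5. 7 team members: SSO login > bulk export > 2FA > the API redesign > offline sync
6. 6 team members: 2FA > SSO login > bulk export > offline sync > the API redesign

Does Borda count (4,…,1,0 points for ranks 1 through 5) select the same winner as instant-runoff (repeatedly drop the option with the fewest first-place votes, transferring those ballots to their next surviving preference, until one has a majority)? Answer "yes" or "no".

yes

Borda — scores: the API redesign 22, bulk export 47, 2FA 45, offline sync 11, SSO login 65. Winner: SSO login.
Instant-runoff — R1 the API redesign 1, bulk export 0, 2FA 7, offline sync 0, SSO login 11 (SSO login winner). Winner: SSO login.
The two methods agree.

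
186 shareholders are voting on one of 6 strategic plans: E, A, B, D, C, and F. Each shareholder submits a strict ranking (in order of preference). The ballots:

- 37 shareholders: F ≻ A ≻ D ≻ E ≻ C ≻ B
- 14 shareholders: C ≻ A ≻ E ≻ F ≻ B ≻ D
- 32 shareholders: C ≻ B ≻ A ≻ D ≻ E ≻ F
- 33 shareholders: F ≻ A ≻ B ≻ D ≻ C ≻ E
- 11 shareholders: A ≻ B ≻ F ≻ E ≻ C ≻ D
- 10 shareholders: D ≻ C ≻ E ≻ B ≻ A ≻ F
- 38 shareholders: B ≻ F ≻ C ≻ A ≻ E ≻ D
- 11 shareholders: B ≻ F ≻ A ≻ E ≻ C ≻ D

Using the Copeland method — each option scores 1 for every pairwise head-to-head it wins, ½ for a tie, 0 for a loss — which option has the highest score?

E: loses to A, B, D, C, and F → score 0.
A: beats E, B, and D; loses to C and F → score 3.
B: beats E, D, and F; ties C; loses to A → score 3.5.
D: beats E; loses to A, B, C, and F → score 1.
C: beats E, A, and D; ties B; loses to F → score 3.5.
F: beats E, A, D, and C; loses to B → score 4.
F has the best pairwise record.

F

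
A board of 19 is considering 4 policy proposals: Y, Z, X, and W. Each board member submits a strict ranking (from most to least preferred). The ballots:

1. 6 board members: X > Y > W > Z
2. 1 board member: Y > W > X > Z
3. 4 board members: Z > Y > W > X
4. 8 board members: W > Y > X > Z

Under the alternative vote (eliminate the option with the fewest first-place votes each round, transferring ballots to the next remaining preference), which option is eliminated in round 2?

Z

Round 1: Y 1, Z 4, X 6, W 8. Eliminate Y.
Round 2: Z 4, X 6, W 9. Eliminate Z.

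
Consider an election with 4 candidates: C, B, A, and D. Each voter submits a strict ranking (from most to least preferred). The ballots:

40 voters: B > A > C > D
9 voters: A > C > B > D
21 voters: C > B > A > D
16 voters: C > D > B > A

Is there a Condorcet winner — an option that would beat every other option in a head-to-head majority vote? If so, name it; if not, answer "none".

none

Checking pairwise contests:
A beats C 49–37.
C beats B 46–40.
B beats A 77–9.
C beats D 86–0.
Every option loses at least one head-to-head, so there is no Condorcet winner.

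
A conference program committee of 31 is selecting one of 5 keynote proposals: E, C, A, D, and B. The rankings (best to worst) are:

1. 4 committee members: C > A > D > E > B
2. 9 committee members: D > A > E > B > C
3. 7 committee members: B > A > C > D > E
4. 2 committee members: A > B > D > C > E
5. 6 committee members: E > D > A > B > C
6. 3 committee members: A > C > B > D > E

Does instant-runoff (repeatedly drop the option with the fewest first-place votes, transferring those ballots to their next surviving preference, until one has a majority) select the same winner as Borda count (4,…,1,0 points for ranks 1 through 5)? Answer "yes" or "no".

Instant-runoff — R1 E 6, C 4, A 5, D 9, B 7 (C out); R2 E 6, A 9, D 9, B 7 (E out); R3 A 9, D 15, B 7 (B out); R4 A 16, D 15 (A winner). Winner: A.
Borda — scores: E 46, C 41, A 92, D 76, B 55. Winner: A.
The two methods agree.

yes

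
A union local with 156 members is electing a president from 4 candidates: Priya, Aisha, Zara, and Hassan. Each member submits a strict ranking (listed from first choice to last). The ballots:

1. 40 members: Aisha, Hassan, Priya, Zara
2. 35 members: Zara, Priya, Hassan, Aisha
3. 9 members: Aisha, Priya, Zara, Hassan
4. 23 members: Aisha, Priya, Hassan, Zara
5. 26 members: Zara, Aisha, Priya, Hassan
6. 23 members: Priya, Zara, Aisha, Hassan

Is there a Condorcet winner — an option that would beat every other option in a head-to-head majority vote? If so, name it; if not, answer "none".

none

Checking pairwise contests:
Aisha beats Priya 98–58.
Zara beats Aisha 84–72.
Priya beats Zara 95–61.
Priya beats Hassan 116–40.
Every option loses at least one head-to-head, so there is no Condorcet winner.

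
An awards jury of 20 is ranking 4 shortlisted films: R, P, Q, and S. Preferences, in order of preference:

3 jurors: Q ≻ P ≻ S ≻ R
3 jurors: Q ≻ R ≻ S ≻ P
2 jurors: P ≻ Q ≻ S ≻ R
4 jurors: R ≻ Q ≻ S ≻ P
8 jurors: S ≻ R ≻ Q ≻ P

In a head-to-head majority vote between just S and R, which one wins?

S

Voters preferring S to R: 13; preferring R to S: 7.
S wins the head-to-head.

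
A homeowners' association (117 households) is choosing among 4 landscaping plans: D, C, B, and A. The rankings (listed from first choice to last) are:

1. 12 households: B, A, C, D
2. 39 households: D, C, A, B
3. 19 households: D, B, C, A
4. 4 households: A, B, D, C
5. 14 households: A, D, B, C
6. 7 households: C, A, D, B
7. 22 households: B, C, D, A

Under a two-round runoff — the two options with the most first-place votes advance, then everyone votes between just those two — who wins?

Round 1 first-place votes: D 58, C 7, B 34, A 18.
D and B advance.
Runoff: D is preferred to B by 79 voters; B by 38.
D wins the runoff.

D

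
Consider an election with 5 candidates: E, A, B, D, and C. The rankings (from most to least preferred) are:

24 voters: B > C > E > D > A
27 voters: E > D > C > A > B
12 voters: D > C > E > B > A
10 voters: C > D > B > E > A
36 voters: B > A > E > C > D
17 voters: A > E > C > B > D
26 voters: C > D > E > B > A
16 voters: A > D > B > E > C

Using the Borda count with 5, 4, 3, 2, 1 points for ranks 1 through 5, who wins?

E

E: 24·3 + 27·5 + 12·3 + 10·2 + 36·3 + 17·4 + 26·3 + 16·2 = 549
A: 24·1 + 27·2 + 12·1 + 10·1 + 36·4 + 17·5 + 26·1 + 16·5 = 435
B: 24·5 + 27·1 + 12·2 + 10·3 + 36·5 + 17·2 + 26·2 + 16·3 = 515
D: 24·2 + 27·4 + 12·5 + 10·4 + 36·1 + 17·1 + 26·4 + 16·4 = 477
C: 24·4 + 27·3 + 12·4 + 10·5 + 36·2 + 17·3 + 26·5 + 16·1 = 544
E has the highest Borda score (549).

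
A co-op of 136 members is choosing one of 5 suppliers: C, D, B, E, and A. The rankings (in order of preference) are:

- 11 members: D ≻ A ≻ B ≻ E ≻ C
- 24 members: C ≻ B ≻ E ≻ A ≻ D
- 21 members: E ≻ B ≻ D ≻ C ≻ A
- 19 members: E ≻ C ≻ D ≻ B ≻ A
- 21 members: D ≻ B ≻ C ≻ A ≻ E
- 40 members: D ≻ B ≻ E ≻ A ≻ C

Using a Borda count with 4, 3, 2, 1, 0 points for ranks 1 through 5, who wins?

C: 11·0 + 24·4 + 21·1 + 19·3 + 21·2 + 40·0 = 216
D: 11·4 + 24·0 + 21·2 + 19·2 + 21·4 + 40·4 = 368
B: 11·2 + 24·3 + 21·3 + 19·1 + 21·3 + 40·3 = 359
E: 11·1 + 24·2 + 21·4 + 19·4 + 21·0 + 40·2 = 299
A: 11·3 + 24·1 + 21·0 + 19·0 + 21·1 + 40·1 = 118
D has the highest Borda score (368).

D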